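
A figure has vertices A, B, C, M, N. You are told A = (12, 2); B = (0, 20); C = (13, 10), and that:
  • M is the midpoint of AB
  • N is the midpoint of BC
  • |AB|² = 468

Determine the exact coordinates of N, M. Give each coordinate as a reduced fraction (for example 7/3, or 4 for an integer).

1. M_x = 6  [2·M = A+B = (12, 2)+(0, 20)]
2. M_y = 11  [2·M = A+B = (12, 2)+(0, 20)]
   so M = (6, 11)
3. N_x = 13/2  [2·N = B+C = (0, 20)+(13, 10)]
4. N_y = 15  [2·N = B+C = (0, 20)+(13, 10)]
   so N = (13/2, 15)

N = (13/2, 15)
M = (6, 11)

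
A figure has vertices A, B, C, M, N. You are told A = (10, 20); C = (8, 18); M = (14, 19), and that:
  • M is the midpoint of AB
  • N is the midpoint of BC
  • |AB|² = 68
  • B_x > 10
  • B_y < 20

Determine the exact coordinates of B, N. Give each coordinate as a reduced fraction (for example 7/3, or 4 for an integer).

B = (18, 18)
N = (13, 18)

1. B_x = 18  [B = 2·M−A = 2·(14, 19)−(10, 20)]
2. B_y = 18  [B = 2·M−A = 2·(14, 19)−(10, 20)]
   so B = (18, 18)
3. N_x = 13  [2·N = B+C = (18, 18)+(8, 18)]
4. N_y = 18  [2·N = B+C = (18, 18)+(8, 18)]
   so N = (13, 18)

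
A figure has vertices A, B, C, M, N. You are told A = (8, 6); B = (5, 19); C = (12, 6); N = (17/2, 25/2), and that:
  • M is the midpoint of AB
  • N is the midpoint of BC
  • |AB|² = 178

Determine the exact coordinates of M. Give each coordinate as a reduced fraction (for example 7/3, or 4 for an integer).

1. M_x = 13/2  [2·M = A+B = (8, 6)+(5, 19)]
2. M_y = 25/2  [2·M = A+B = (8, 6)+(5, 19)]
   so M = (13/2, 25/2)

M = (13/2, 25/2)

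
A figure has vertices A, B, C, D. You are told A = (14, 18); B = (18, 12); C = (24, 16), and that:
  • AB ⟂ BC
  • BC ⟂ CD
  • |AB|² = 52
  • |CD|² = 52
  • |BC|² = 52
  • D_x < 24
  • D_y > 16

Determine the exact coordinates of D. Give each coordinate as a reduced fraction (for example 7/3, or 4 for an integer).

1. D_x = 20  [[BC ⟂ CD ⇒ 6x+4y-208=0] ∩ [|D−(24, 16)|²=52]]
2. D_y = 22  [[BC ⟂ CD ⇒ 6x+4y-208=0] ∩ [|D−(24, 16)|²=52]]
   so D = (20, 22)

D = (20, 22)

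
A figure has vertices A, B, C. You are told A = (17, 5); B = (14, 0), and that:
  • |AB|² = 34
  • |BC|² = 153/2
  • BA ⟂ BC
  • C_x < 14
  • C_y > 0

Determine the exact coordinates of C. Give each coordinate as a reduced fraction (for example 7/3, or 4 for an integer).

C = (13/2, 9/2)

1. C_x = 13/2  [[BA ⟂ BC ⇒ 3x+5y-42=0] ∩ [|C−(14, 0)|²=153/2]]
2. C_y = 9/2  [[BA ⟂ BC ⇒ 3x+5y-42=0] ∩ [|C−(14, 0)|²=153/2]]
   so C = (13/2, 9/2)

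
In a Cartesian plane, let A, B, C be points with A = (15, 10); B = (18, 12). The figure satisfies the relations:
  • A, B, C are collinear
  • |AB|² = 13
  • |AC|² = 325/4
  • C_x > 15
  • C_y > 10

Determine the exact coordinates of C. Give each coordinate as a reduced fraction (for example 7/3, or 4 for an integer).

C = (45/2, 15)

1. C_x = 45/2  [[A, B, C are collinear ⇒ -2x+3y=0] ∩ [|C−(15, 10)|²=325/4]]
2. C_y = 15  [[A, B, C are collinear ⇒ -2x+3y=0] ∩ [|C−(15, 10)|²=325/4]]
   so C = (45/2, 15)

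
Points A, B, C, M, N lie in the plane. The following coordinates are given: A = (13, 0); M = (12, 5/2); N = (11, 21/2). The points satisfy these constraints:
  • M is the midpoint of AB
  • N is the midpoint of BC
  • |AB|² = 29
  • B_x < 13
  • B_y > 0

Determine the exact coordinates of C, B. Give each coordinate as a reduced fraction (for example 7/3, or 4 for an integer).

1. B_x = 11  [B = 2·M−A = 2·(12, 5/2)−(13, 0)]
2. B_y = 5  [B = 2·M−A = 2·(12, 5/2)−(13, 0)]
   so B = (11, 5)
3. C_x = 11  [C = 2·N−B = 2·(11, 21/2)−(11, 5)]
4. C_y = 16  [C = 2·N−B = 2·(11, 21/2)−(11, 5)]
   so C = (11, 16)

C = (11, 16)
B = (11, 5)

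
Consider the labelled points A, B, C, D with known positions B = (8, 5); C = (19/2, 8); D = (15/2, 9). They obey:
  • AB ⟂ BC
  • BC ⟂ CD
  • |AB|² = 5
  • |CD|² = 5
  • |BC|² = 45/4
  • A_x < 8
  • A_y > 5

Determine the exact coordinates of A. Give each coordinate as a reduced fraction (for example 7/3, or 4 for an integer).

1. A_x = 6  [[AB ⟂ BC ⇒ -3/2x-3y+27=0] ∩ [|A−(8, 5)|²=5]]
2. A_y = 6  [[AB ⟂ BC ⇒ -3/2x-3y+27=0] ∩ [|A−(8, 5)|²=5]]
   so A = (6, 6)

A = (6, 6)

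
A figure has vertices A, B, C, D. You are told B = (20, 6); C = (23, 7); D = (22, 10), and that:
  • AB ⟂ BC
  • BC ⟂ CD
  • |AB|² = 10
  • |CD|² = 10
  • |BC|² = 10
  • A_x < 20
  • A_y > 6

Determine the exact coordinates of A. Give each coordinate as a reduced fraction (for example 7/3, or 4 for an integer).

A = (19, 9)

1. A_x = 19  [[AB ⟂ BC ⇒ -3x-1y+66=0] ∩ [|A−(20, 6)|²=10]]
2. A_y = 9  [[AB ⟂ BC ⇒ -3x-1y+66=0] ∩ [|A−(20, 6)|²=10]]
   so A = (19, 9)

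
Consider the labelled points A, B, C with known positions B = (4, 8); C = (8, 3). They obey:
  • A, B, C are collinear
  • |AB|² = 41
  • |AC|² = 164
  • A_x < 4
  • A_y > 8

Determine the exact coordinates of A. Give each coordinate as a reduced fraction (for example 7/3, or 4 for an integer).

A = (0, 13)

1. A_x = 0  [[A, B, C are collinear ⇒ 5x+4y-52=0] ∩ [|A−(4, 8)|²=41]]
2. A_y = 13  [[A, B, C are collinear ⇒ 5x+4y-52=0] ∩ [|A−(4, 8)|²=41]]
   so A = (0, 13)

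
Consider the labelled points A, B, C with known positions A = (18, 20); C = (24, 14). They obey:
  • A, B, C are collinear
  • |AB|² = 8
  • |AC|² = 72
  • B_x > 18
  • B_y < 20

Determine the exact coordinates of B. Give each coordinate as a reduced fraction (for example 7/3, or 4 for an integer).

B = (20, 18)

1. B_x = 20  [[A, B, C are collinear ⇒ -6x-6y+228=0] ∩ [|B−(18, 20)|²=8]]
2. B_y = 18  [[A, B, C are collinear ⇒ -6x-6y+228=0] ∩ [|B−(18, 20)|²=8]]
   so B = (20, 18)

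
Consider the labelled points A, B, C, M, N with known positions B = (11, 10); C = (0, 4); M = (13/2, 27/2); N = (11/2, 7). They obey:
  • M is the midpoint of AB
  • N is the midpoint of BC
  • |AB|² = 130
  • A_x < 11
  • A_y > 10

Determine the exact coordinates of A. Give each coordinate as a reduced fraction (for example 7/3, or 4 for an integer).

1. A_x = 2  [A = 2·M−B = 2·(13/2, 27/2)−(11, 10)]
2. A_y = 17  [A = 2·M−B = 2·(13/2, 27/2)−(11, 10)]
   so A = (2, 17)

A = (2, 17)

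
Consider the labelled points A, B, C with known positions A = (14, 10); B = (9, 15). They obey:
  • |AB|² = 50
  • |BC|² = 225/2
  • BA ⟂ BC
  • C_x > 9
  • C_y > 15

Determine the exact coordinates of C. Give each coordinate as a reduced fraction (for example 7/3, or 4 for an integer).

1. C_x = 33/2  [[BA ⟂ BC ⇒ 5x-5y+30=0] ∩ [|C−(9, 15)|²=225/2]]
2. C_y = 45/2  [[BA ⟂ BC ⇒ 5x-5y+30=0] ∩ [|C−(9, 15)|²=225/2]]
   so C = (33/2, 45/2)

C = (33/2, 45/2)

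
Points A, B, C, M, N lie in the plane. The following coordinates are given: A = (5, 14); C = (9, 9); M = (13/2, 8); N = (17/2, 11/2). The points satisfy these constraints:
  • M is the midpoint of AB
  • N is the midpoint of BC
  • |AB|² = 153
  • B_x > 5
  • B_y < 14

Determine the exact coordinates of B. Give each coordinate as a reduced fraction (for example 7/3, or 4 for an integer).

B = (8, 2)

1. B_x = 8  [B = 2·M−A = 2·(13/2, 8)−(5, 14)]
2. B_y = 2  [B = 2·M−A = 2·(13/2, 8)−(5, 14)]
   so B = (8, 2)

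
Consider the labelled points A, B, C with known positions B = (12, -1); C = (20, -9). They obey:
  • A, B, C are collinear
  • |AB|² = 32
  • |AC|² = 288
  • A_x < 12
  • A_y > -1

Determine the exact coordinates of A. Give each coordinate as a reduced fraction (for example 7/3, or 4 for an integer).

A = (8, 3)

1. A_x = 8  [[A, B, C are collinear ⇒ 8x+8y-88=0] ∩ [|A−(12, -1)|²=32]]
2. A_y = 3  [[A, B, C are collinear ⇒ 8x+8y-88=0] ∩ [|A−(12, -1)|²=32]]
   so A = (8, 3)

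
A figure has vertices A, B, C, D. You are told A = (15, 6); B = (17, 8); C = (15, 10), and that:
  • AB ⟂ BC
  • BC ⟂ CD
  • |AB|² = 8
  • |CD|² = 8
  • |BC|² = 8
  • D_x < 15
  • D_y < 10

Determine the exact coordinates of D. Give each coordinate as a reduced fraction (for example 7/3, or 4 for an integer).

D = (13, 8)

1. D_x = 13  [[BC ⟂ CD ⇒ -2x+2y+10=0] ∩ [|D−(15, 10)|²=8]]
2. D_y = 8  [[BC ⟂ CD ⇒ -2x+2y+10=0] ∩ [|D−(15, 10)|²=8]]
   so D = (13, 8)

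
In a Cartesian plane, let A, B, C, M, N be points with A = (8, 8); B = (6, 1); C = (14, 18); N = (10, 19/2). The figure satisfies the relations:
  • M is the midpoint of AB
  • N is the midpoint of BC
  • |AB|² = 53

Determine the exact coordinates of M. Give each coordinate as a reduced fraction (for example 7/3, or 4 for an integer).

1. M_x = 7  [2·M = A+B = (8, 8)+(6, 1)]
2. M_y = 9/2  [2·M = A+B = (8, 8)+(6, 1)]
   so M = (7, 9/2)

M = (7, 9/2)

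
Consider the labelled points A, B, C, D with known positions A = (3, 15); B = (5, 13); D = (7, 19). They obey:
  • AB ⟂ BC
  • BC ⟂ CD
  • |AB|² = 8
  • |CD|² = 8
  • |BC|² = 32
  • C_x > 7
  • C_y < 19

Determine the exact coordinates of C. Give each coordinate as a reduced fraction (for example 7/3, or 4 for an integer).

1. C_x = 9  [[AB ⟂ BC ⇒ 2x-2y+16=0] ∩ [|C−(7, 19)|²=8]]
2. C_y = 17  [[AB ⟂ BC ⇒ 2x-2y+16=0] ∩ [|C−(7, 19)|²=8]]
   so C = (9, 17)

C = (9, 17)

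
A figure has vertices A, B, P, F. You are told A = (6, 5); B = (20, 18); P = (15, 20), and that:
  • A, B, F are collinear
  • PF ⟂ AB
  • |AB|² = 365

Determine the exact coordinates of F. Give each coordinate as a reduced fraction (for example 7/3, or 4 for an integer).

F = (6684/365, 5998/365)

1. F_x = 6684/365  [[A, B, F are collinear ⇒ -13x+14y+8=0] ∩ [PF ⟂ AB ⇒ 14x+13y-470=0]]
2. F_y = 5998/365  [[A, B, F are collinear ⇒ -13x+14y+8=0] ∩ [PF ⟂ AB ⇒ 14x+13y-470=0]]
   so F = (6684/365, 5998/365)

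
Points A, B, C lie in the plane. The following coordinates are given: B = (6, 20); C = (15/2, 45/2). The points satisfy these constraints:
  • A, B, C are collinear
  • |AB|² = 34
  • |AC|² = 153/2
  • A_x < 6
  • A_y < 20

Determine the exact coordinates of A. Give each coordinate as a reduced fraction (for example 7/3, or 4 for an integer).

1. A_x = 3  [[A, B, C are collinear ⇒ -5/2x+3/2y-15=0] ∩ [|A−(6, 20)|²=34]]
2. A_y = 15  [[A, B, C are collinear ⇒ -5/2x+3/2y-15=0] ∩ [|A−(6, 20)|²=34]]
   so A = (3, 15)

A = (3, 15)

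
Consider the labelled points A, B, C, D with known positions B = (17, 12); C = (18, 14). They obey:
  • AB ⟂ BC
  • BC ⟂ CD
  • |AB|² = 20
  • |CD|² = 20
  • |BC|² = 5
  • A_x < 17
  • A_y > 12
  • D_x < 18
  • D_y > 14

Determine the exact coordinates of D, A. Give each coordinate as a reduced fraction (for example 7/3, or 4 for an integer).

1. D_x = 14  [[BC ⟂ CD ⇒ 1x+2y-46=0] ∩ [|D−(18, 14)|²=20]]
2. D_y = 16  [[BC ⟂ CD ⇒ 1x+2y-46=0] ∩ [|D−(18, 14)|²=20]]
   so D = (14, 16)
3. A_x = 13  [[AB ⟂ BC ⇒ -1x-2y+41=0] ∩ [|A−(17, 12)|²=20]]
4. A_y = 14  [[AB ⟂ BC ⇒ -1x-2y+41=0] ∩ [|A−(17, 12)|²=20]]
   so A = (13, 14)

D = (14, 16)
A = (13, 14)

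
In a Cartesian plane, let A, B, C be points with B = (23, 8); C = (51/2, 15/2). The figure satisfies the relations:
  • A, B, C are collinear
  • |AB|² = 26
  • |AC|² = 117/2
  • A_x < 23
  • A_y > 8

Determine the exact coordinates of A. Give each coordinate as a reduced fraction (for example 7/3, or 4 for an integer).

1. A_x = 18  [[A, B, C are collinear ⇒ 1/2x+5/2y-63/2=0] ∩ [|A−(23, 8)|²=26]]
2. A_y = 9  [[A, B, C are collinear ⇒ 1/2x+5/2y-63/2=0] ∩ [|A−(23, 8)|²=26]]
   so A = (18, 9)

A = (18, 9)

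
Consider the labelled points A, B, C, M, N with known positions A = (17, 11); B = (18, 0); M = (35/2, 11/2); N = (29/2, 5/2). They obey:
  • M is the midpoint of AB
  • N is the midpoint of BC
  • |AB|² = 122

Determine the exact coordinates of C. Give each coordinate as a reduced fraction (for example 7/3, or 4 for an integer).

C = (11, 5)

1. C_x = 11  [C = 2·N−B = 2·(29/2, 5/2)−(18, 0)]
2. C_y = 5  [C = 2·N−B = 2·(29/2, 5/2)−(18, 0)]
   so C = (11, 5)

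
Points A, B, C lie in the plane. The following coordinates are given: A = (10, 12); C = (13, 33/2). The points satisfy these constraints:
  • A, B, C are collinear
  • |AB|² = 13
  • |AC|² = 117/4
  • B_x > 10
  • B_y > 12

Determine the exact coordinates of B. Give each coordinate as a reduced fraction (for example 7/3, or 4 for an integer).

1. B_x = 12  [[A, B, C are collinear ⇒ 9/2x-3y-9=0] ∩ [|B−(10, 12)|²=13]]
2. B_y = 15  [[A, B, C are collinear ⇒ 9/2x-3y-9=0] ∩ [|B−(10, 12)|²=13]]
   so B = (12, 15)

B = (12, 15)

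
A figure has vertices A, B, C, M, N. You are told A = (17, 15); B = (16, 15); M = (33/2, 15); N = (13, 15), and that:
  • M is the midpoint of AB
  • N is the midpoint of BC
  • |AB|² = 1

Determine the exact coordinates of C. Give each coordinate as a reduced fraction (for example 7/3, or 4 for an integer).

C = (10, 15)

1. C_x = 10  [C = 2·N−B = 2·(13, 15)−(16, 15)]
2. C_y = 15  [C = 2·N−B = 2·(13, 15)−(16, 15)]
   so C = (10, 15)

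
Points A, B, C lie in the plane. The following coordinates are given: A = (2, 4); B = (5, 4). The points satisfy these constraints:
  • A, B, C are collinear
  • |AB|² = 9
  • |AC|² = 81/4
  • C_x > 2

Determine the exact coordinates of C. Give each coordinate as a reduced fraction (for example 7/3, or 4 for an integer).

1. C_x = 13/2  [[A, B, C are collinear ⇒ 3y-12=0] ∩ [|C−(2, 4)|²=81/4]]
2. C_y = 4  [[A, B, C are collinear ⇒ 3y-12=0] ∩ [|C−(2, 4)|²=81/4]]
   so C = (13/2, 4)

C = (13/2, 4)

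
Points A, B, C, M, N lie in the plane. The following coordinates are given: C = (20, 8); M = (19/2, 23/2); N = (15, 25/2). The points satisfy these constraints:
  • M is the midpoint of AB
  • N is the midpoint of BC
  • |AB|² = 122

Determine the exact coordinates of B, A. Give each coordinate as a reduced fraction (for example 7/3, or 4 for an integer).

1. B_x = 10  [B = 2·N−C = 2·(15, 25/2)−(20, 8)]
2. B_y = 17  [B = 2·N−C = 2·(15, 25/2)−(20, 8)]
   so B = (10, 17)
3. A_x = 9  [A = 2·M−B = 2·(19/2, 23/2)−(10, 17)]
4. A_y = 6  [A = 2·M−B = 2·(19/2, 23/2)−(10, 17)]
   so A = (9, 6)

B = (10, 17)
A = (9, 6)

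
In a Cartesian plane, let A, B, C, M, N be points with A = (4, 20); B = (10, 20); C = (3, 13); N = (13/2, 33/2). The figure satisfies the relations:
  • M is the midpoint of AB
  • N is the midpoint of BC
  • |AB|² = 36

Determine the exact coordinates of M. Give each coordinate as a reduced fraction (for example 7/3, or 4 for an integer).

1. M_x = 7  [2·M = A+B = (4, 20)+(10, 20)]
2. M_y = 20  [2·M = A+B = (4, 20)+(10, 20)]
   so M = (7, 20)

M = (7, 20)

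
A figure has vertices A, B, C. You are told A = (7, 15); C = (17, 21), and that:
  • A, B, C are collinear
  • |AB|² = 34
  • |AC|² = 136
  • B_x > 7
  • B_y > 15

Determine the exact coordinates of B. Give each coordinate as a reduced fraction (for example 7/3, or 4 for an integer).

B = (12, 18)

1. B_x = 12  [[A, B, C are collinear ⇒ 6x-10y+108=0] ∩ [|B−(7, 15)|²=34]]
2. B_y = 18  [[A, B, C are collinear ⇒ 6x-10y+108=0] ∩ [|B−(7, 15)|²=34]]
   so B = (12, 18)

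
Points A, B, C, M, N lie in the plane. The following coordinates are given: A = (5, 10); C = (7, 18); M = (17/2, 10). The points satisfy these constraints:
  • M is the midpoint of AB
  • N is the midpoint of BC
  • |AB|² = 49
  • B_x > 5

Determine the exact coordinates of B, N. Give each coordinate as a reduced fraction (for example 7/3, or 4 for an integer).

B = (12, 10)
N = (19/2, 14)

1. B_x = 12  [B = 2·M−A = 2·(17/2, 10)−(5, 10)]
2. B_y = 10  [B = 2·M−A = 2·(17/2, 10)−(5, 10)]
   so B = (12, 10)
3. N_x = 19/2  [2·N = B+C = (12, 10)+(7, 18)]
4. N_y = 14  [2·N = B+C = (12, 10)+(7, 18)]
   so N = (19/2, 14)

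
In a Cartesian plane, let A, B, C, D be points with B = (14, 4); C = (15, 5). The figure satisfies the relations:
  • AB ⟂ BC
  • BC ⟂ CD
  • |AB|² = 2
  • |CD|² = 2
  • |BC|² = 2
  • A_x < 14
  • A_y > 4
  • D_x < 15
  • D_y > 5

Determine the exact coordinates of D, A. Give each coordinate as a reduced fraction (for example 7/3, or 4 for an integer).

D = (14, 6)
A = (13, 5)

1. D_x = 14  [[BC ⟂ CD ⇒ 1x+1y-20=0] ∩ [|D−(15, 5)|²=2]]
2. D_y = 6  [[BC ⟂ CD ⇒ 1x+1y-20=0] ∩ [|D−(15, 5)|²=2]]
   so D = (14, 6)
3. A_x = 13  [[AB ⟂ BC ⇒ -1x-1y+18=0] ∩ [|A−(14, 4)|²=2]]
4. A_y = 5  [[AB ⟂ BC ⇒ -1x-1y+18=0] ∩ [|A−(14, 4)|²=2]]
   so A = (13, 5)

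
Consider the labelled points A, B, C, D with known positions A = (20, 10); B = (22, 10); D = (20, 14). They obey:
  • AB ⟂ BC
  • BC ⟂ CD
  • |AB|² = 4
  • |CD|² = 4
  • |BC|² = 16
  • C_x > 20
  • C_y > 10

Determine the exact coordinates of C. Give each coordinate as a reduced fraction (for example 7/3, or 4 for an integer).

C = (22, 14)

1. C_x = 22  [[AB ⟂ BC ⇒ 2x-44=0] ∩ [|C−(20, 14)|²=4]]
2. C_y = 14  [[AB ⟂ BC ⇒ 2x-44=0] ∩ [|C−(20, 14)|²=4]]
   so C = (22, 14)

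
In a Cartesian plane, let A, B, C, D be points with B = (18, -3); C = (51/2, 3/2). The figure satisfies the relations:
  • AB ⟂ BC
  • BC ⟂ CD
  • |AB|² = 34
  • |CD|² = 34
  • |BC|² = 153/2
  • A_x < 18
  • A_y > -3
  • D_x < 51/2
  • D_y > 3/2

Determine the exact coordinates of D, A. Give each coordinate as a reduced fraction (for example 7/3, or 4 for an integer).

D = (45/2, 13/2)
A = (15, 2)

1. D_x = 45/2  [[BC ⟂ CD ⇒ 15/2x+9/2y-198=0] ∩ [|D−(51/2, 3/2)|²=34]]
2. D_y = 13/2  [[BC ⟂ CD ⇒ 15/2x+9/2y-198=0] ∩ [|D−(51/2, 3/2)|²=34]]
   so D = (45/2, 13/2)
3. A_x = 15  [[AB ⟂ BC ⇒ -15/2x-9/2y+243/2=0] ∩ [|A−(18, -3)|²=34]]
4. A_y = 2  [[AB ⟂ BC ⇒ -15/2x-9/2y+243/2=0] ∩ [|A−(18, -3)|²=34]]
   so A = (15, 2)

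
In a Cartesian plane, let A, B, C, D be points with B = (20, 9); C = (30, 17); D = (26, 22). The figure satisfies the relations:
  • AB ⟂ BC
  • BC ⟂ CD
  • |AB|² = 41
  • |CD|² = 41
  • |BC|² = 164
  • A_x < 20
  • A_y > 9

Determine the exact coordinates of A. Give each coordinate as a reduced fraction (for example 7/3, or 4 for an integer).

1. A_x = 16  [[AB ⟂ BC ⇒ -10x-8y+272=0] ∩ [|A−(20, 9)|²=41]]
2. A_y = 14  [[AB ⟂ BC ⇒ -10x-8y+272=0] ∩ [|A−(20, 9)|²=41]]
   so A = (16, 14)

A = (16, 14)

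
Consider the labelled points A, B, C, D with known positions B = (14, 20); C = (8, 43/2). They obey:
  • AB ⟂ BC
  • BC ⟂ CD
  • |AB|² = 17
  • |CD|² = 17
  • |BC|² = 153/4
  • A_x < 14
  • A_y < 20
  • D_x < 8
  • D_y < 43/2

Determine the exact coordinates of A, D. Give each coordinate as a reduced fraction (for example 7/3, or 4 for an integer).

A = (13, 16)
D = (7, 35/2)

1. A_x = 13  [[AB ⟂ BC ⇒ 6x-3/2y-54=0] ∩ [|A−(14, 20)|²=17]]
2. A_y = 16  [[AB ⟂ BC ⇒ 6x-3/2y-54=0] ∩ [|A−(14, 20)|²=17]]
   so A = (13, 16)
3. D_x = 7  [[BC ⟂ CD ⇒ -6x+3/2y+63/4=0] ∩ [|D−(8, 43/2)|²=17]]
4. D_y = 35/2  [[BC ⟂ CD ⇒ -6x+3/2y+63/4=0] ∩ [|D−(8, 43/2)|²=17]]
   so D = (7, 35/2)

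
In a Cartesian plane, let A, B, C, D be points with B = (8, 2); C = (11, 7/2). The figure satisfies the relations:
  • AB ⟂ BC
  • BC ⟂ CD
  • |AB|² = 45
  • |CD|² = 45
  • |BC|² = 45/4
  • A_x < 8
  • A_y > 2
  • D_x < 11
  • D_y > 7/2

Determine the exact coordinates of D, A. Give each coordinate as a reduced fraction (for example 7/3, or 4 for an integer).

1. D_x = 8  [[BC ⟂ CD ⇒ 3x+3/2y-153/4=0] ∩ [|D−(11, 7/2)|²=45]]
2. D_y = 19/2  [[BC ⟂ CD ⇒ 3x+3/2y-153/4=0] ∩ [|D−(11, 7/2)|²=45]]
   so D = (8, 19/2)
3. A_x = 5  [[AB ⟂ BC ⇒ -3x-3/2y+27=0] ∩ [|A−(8, 2)|²=45]]
4. A_y = 8  [[AB ⟂ BC ⇒ -3x-3/2y+27=0] ∩ [|A−(8, 2)|²=45]]
   so A = (5, 8)

D = (8, 19/2)
A = (5, 8)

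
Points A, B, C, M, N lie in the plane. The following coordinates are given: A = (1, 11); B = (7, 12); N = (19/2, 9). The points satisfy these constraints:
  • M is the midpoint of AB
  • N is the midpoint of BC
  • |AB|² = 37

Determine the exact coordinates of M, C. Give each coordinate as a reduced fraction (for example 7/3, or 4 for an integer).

1. M_x = 4  [2·M = A+B = (1, 11)+(7, 12)]
2. M_y = 23/2  [2·M = A+B = (1, 11)+(7, 12)]
   so M = (4, 23/2)
3. C_x = 12  [C = 2·N−B = 2·(19/2, 9)−(7, 12)]
4. C_y = 6  [C = 2·N−B = 2·(19/2, 9)−(7, 12)]
   so C = (12, 6)

M = (4, 23/2)
C = (12, 6)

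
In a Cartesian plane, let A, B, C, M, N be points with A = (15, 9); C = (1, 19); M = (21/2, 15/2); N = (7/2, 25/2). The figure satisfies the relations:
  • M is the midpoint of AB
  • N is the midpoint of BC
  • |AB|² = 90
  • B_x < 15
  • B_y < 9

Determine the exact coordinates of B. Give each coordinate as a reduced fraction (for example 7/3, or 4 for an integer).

B = (6, 6)

1. B_x = 6  [B = 2·M−A = 2·(21/2, 15/2)−(15, 9)]
2. B_y = 6  [B = 2·M−A = 2·(21/2, 15/2)−(15, 9)]
   so B = (6, 6)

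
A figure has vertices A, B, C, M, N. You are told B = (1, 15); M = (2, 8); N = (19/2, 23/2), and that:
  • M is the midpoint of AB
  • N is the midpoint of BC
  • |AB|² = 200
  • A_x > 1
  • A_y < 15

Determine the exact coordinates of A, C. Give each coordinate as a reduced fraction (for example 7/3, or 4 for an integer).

A = (3, 1)
C = (18, 8)

1. A_x = 3  [A = 2·M−B = 2·(2, 8)−(1, 15)]
2. A_y = 1  [A = 2·M−B = 2·(2, 8)−(1, 15)]
   so A = (3, 1)
3. C_x = 18  [C = 2·N−B = 2·(19/2, 23/2)−(1, 15)]
4. C_y = 8  [C = 2·N−B = 2·(19/2, 23/2)−(1, 15)]
   so C = (18, 8)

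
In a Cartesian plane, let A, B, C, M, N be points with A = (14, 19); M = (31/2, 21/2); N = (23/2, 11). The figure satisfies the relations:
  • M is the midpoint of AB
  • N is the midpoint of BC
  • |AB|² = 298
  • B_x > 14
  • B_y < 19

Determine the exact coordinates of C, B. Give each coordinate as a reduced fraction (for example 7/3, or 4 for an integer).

C = (6, 20)
B = (17, 2)

1. B_x = 17  [B = 2·M−A = 2·(31/2, 21/2)−(14, 19)]
2. B_y = 2  [B = 2·M−A = 2·(31/2, 21/2)−(14, 19)]
   so B = (17, 2)
3. C_x = 6  [C = 2·N−B = 2·(23/2, 11)−(17, 2)]
4. C_y = 20  [C = 2·N−B = 2·(23/2, 11)−(17, 2)]
   so C = (6, 20)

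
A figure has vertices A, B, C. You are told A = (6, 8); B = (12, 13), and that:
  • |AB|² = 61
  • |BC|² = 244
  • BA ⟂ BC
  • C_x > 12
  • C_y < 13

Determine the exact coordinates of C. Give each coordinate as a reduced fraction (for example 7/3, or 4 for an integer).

C = (22, 1)

1. C_x = 22  [[BA ⟂ BC ⇒ -6x-5y+137=0] ∩ [|C−(12, 13)|²=244]]
2. C_y = 1  [[BA ⟂ BC ⇒ -6x-5y+137=0] ∩ [|C−(12, 13)|²=244]]
   so C = (22, 1)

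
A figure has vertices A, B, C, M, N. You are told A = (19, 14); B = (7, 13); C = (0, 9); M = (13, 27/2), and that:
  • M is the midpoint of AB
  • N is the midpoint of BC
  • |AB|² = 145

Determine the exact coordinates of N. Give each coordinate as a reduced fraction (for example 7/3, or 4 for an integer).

1. N_x = 7/2  [2·N = B+C = (7, 13)+(0, 9)]
2. N_y = 11  [2·N = B+C = (7, 13)+(0, 9)]
   so N = (7/2, 11)

N = (7/2, 11)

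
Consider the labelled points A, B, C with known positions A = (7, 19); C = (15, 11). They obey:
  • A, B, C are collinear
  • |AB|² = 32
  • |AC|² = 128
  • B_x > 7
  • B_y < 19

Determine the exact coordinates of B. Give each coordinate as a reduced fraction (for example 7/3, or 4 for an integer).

B = (11, 15)

1. B_x = 11  [[A, B, C are collinear ⇒ -8x-8y+208=0] ∩ [|B−(7, 19)|²=32]]
2. B_y = 15  [[A, B, C are collinear ⇒ -8x-8y+208=0] ∩ [|B−(7, 19)|²=32]]
   so B = (11, 15)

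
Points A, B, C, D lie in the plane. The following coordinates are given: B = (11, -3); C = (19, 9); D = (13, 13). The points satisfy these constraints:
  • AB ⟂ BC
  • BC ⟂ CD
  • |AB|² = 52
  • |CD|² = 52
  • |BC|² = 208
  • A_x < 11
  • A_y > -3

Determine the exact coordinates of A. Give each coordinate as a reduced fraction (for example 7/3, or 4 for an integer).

1. A_x = 5  [[AB ⟂ BC ⇒ -8x-12y+52=0] ∩ [|A−(11, -3)|²=52]]
2. A_y = 1  [[AB ⟂ BC ⇒ -8x-12y+52=0] ∩ [|A−(11, -3)|²=52]]
   so A = (5, 1)

A = (5, 1)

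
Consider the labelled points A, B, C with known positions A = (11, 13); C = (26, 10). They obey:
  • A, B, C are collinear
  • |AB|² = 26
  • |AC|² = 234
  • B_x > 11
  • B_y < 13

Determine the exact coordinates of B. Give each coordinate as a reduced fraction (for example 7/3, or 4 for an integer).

B = (16, 12)

1. B_x = 16  [[A, B, C are collinear ⇒ -3x-15y+228=0] ∩ [|B−(11, 13)|²=26]]
2. B_y = 12  [[A, B, C are collinear ⇒ -3x-15y+228=0] ∩ [|B−(11, 13)|²=26]]
   so B = (16, 12)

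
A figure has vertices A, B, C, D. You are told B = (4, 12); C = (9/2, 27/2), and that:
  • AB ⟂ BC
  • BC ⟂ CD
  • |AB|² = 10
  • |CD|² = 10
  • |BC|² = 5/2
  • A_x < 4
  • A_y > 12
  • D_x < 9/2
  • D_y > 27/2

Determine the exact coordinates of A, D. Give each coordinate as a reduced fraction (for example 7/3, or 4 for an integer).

A = (1, 13)
D = (3/2, 29/2)

1. A_x = 1  [[AB ⟂ BC ⇒ -1/2x-3/2y+20=0] ∩ [|A−(4, 12)|²=10]]
2. A_y = 13  [[AB ⟂ BC ⇒ -1/2x-3/2y+20=0] ∩ [|A−(4, 12)|²=10]]
   so A = (1, 13)
3. D_x = 3/2  [[BC ⟂ CD ⇒ 1/2x+3/2y-45/2=0] ∩ [|D−(9/2, 27/2)|²=10]]
4. D_y = 29/2  [[BC ⟂ CD ⇒ 1/2x+3/2y-45/2=0] ∩ [|D−(9/2, 27/2)|²=10]]
   so D = (3/2, 29/2)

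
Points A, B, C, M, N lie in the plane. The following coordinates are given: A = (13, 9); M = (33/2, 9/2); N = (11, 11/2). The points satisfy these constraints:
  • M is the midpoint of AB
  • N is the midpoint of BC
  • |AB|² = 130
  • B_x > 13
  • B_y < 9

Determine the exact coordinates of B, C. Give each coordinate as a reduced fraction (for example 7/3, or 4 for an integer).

1. B_x = 20  [B = 2·M−A = 2·(33/2, 9/2)−(13, 9)]
2. B_y = 0  [B = 2·M−A = 2·(33/2, 9/2)−(13, 9)]
   so B = (20, 0)
3. C_x = 2  [C = 2·N−B = 2·(11, 11/2)−(20, 0)]
4. C_y = 11  [C = 2·N−B = 2·(11, 11/2)−(20, 0)]
   so C = (2, 11)

B = (20, 0)
C = (2, 11)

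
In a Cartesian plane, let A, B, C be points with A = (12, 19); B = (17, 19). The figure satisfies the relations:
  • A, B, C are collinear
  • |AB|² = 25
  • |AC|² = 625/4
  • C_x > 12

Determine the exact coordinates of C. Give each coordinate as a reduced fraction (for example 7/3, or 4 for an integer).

1. C_x = 49/2  [[A, B, C are collinear ⇒ 5y-95=0] ∩ [|C−(12, 19)|²=625/4]]
2. C_y = 19  [[A, B, C are collinear ⇒ 5y-95=0] ∩ [|C−(12, 19)|²=625/4]]
   so C = (49/2, 19)

C = (49/2, 19)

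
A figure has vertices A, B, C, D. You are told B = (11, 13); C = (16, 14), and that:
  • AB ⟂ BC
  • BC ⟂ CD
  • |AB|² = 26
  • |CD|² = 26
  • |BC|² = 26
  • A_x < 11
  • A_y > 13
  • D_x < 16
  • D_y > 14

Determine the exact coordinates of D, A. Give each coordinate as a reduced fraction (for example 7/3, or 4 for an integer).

D = (15, 19)
A = (10, 18)

1. D_x = 15  [[BC ⟂ CD ⇒ 5x+1y-94=0] ∩ [|D−(16, 14)|²=26]]
2. D_y = 19  [[BC ⟂ CD ⇒ 5x+1y-94=0] ∩ [|D−(16, 14)|²=26]]
   so D = (15, 19)
3. A_x = 10  [[AB ⟂ BC ⇒ -5x-1y+68=0] ∩ [|A−(11, 13)|²=26]]
4. A_y = 18  [[AB ⟂ BC ⇒ -5x-1y+68=0] ∩ [|A−(11, 13)|²=26]]
   so A = (10, 18)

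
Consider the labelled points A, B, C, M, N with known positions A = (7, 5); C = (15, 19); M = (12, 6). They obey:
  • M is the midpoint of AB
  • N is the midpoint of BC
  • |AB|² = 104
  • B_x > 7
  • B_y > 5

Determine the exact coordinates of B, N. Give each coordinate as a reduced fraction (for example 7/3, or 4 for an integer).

B = (17, 7)
N = (16, 13)

1. B_x = 17  [B = 2·M−A = 2·(12, 6)−(7, 5)]
2. B_y = 7  [B = 2·M−A = 2·(12, 6)−(7, 5)]
   so B = (17, 7)
3. N_x = 16  [2·N = B+C = (17, 7)+(15, 19)]
4. N_y = 13  [2·N = B+C = (17, 7)+(15, 19)]
   so N = (16, 13)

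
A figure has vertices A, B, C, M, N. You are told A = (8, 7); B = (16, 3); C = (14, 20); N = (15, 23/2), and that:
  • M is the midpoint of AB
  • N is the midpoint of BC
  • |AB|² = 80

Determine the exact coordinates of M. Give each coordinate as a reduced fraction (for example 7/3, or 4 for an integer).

1. M_x = 12  [2·M = A+B = (8, 7)+(16, 3)]
2. M_y = 5  [2·M = A+B = (8, 7)+(16, 3)]
   so M = (12, 5)

M = (12, 5)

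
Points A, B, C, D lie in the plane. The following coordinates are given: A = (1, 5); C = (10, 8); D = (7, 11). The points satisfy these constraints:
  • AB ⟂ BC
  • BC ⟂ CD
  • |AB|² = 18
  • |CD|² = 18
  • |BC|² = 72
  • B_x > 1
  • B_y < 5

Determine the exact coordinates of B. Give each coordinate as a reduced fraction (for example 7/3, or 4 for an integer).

1. B_x = 4  [[BC ⟂ CD ⇒ 3x-3y-6=0] ∩ [|B−(1, 5)|²=18]]
2. B_y = 2  [[BC ⟂ CD ⇒ 3x-3y-6=0] ∩ [|B−(1, 5)|²=18]]
   so B = (4, 2)

B = (4, 2)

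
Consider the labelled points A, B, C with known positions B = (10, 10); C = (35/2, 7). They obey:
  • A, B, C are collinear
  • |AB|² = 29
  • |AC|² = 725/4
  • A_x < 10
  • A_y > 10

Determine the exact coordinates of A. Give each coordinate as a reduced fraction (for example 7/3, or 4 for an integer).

A = (5, 12)

1. A_x = 5  [[A, B, C are collinear ⇒ 3x+15/2y-105=0] ∩ [|A−(10, 10)|²=29]]
2. A_y = 12  [[A, B, C are collinear ⇒ 3x+15/2y-105=0] ∩ [|A−(10, 10)|²=29]]
   so A = (5, 12)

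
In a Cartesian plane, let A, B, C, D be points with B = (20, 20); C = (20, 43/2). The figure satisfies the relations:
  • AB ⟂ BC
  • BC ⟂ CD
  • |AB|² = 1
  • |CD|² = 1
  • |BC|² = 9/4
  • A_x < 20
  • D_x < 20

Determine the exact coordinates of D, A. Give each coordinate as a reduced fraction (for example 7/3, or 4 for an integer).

1. D_x = 19  [[BC ⟂ CD ⇒ 3/2y-129/4=0] ∩ [|D−(20, 43/2)|²=1]]
2. D_y = 43/2  [[BC ⟂ CD ⇒ 3/2y-129/4=0] ∩ [|D−(20, 43/2)|²=1]]
   so D = (19, 43/2)
3. A_x = 19  [[AB ⟂ BC ⇒ -3/2y+30=0] ∩ [|A−(20, 20)|²=1]]
4. A_y = 20  [[AB ⟂ BC ⇒ -3/2y+30=0] ∩ [|A−(20, 20)|²=1]]
   so A = (19, 20)

D = (19, 43/2)
A = (19, 20)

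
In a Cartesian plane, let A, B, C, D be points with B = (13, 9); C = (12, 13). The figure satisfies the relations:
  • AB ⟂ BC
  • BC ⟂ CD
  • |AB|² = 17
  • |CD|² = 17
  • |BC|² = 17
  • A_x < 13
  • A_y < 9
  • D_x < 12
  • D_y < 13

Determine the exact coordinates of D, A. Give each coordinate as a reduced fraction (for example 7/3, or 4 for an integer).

1. D_x = 8  [[BC ⟂ CD ⇒ -1x+4y-40=0] ∩ [|D−(12, 13)|²=17]]
2. D_y = 12  [[BC ⟂ CD ⇒ -1x+4y-40=0] ∩ [|D−(12, 13)|²=17]]
   so D = (8, 12)
3. A_x = 9  [[AB ⟂ BC ⇒ 1x-4y+23=0] ∩ [|A−(13, 9)|²=17]]
4. A_y = 8  [[AB ⟂ BC ⇒ 1x-4y+23=0] ∩ [|A−(13, 9)|²=17]]
   so A = (9, 8)

D = (8, 12)
A = (9, 8)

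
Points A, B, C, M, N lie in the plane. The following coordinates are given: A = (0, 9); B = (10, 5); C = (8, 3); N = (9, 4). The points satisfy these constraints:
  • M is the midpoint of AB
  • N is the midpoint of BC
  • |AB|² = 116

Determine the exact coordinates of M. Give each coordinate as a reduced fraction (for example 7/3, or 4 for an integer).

1. M_x = 5  [2·M = A+B = (0, 9)+(10, 5)]
2. M_y = 7  [2·M = A+B = (0, 9)+(10, 5)]
   so M = (5, 7)

M = (5, 7)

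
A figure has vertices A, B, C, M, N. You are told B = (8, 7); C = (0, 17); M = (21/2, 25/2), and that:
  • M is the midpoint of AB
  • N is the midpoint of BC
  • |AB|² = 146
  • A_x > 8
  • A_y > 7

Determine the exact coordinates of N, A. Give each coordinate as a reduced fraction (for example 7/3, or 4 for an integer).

1. A_x = 13  [A = 2·M−B = 2·(21/2, 25/2)−(8, 7)]
2. A_y = 18  [A = 2·M−B = 2·(21/2, 25/2)−(8, 7)]
   so A = (13, 18)
3. N_x = 4  [2·N = B+C = (8, 7)+(0, 17)]
4. N_y = 12  [2·N = B+C = (8, 7)+(0, 17)]
   so N = (4, 12)

N = (4, 12)
A = (13, 18)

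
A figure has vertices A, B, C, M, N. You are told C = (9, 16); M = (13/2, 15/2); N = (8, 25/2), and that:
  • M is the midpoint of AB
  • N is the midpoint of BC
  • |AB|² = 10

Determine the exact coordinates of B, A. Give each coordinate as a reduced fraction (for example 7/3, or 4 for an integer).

B = (7, 9)
A = (6, 6)

1. B_x = 7  [B = 2·N−C = 2·(8, 25/2)−(9, 16)]
2. B_y = 9  [B = 2·N−C = 2·(8, 25/2)−(9, 16)]
   so B = (7, 9)
3. A_x = 6  [A = 2·M−B = 2·(13/2, 15/2)−(7, 9)]
4. A_y = 6  [A = 2·M−B = 2·(13/2, 15/2)−(7, 9)]
   so A = (6, 6)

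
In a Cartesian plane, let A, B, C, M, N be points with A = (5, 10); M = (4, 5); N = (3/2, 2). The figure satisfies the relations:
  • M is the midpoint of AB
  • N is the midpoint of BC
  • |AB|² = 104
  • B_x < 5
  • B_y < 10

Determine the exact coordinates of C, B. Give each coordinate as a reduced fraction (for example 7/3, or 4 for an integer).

1. B_x = 3  [B = 2·M−A = 2·(4, 5)−(5, 10)]
2. B_y = 0  [B = 2·M−A = 2·(4, 5)−(5, 10)]
   so B = (3, 0)
3. C_x = 0  [C = 2·N−B = 2·(3/2, 2)−(3, 0)]
4. C_y = 4  [C = 2·N−B = 2·(3/2, 2)−(3, 0)]
   so C = (0, 4)

C = (0, 4)
B = (3, 0)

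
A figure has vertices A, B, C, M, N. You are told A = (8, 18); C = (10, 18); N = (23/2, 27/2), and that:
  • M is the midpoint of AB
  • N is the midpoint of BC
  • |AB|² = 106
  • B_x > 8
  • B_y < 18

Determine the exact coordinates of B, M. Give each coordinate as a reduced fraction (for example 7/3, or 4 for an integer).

1. B_x = 13  [B = 2·N−C = 2·(23/2, 27/2)−(10, 18)]
2. B_y = 9  [B = 2·N−C = 2·(23/2, 27/2)−(10, 18)]
   so B = (13, 9)
3. M_x = 21/2  [2·M = A+B = (8, 18)+(13, 9)]
4. M_y = 27/2  [2·M = A+B = (8, 18)+(13, 9)]
   so M = (21/2, 27/2)

B = (13, 9)
M = (21/2, 27/2)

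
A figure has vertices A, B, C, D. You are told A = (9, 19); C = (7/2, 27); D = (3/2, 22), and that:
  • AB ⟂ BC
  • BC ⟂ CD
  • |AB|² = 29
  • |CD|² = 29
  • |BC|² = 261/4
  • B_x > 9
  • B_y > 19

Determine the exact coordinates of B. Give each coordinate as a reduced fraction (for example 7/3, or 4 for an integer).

B = (11, 24)

1. B_x = 11  [[BC ⟂ CD ⇒ 2x+5y-142=0] ∩ [|B−(9, 19)|²=29]]
2. B_y = 24  [[BC ⟂ CD ⇒ 2x+5y-142=0] ∩ [|B−(9, 19)|²=29]]
   so B = (11, 24)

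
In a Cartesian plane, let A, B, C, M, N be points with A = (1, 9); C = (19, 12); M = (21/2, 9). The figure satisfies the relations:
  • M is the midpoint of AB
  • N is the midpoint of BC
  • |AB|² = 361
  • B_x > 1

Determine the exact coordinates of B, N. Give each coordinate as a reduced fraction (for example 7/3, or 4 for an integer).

1. B_x = 20  [B = 2·M−A = 2·(21/2, 9)−(1, 9)]
2. B_y = 9  [B = 2·M−A = 2·(21/2, 9)−(1, 9)]
   so B = (20, 9)
3. N_x = 39/2  [2·N = B+C = (20, 9)+(19, 12)]
4. N_y = 21/2  [2·N = B+C = (20, 9)+(19, 12)]
   so N = (39/2, 21/2)

B = (20, 9)
N = (39/2, 21/2)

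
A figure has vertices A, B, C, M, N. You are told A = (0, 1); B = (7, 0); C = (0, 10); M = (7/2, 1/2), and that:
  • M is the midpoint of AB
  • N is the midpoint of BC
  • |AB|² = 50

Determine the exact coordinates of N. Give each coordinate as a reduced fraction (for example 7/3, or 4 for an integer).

1. N_x = 7/2  [2·N = B+C = (7, 0)+(0, 10)]
2. N_y = 5  [2·N = B+C = (7, 0)+(0, 10)]
   so N = (7/2, 5)

N = (7/2, 5)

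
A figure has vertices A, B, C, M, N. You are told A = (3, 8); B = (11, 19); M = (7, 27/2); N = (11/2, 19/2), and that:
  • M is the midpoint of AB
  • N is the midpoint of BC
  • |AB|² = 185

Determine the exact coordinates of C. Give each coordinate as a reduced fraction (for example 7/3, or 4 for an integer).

1. C_x = 0  [C = 2·N−B = 2·(11/2, 19/2)−(11, 19)]
2. C_y = 0  [C = 2·N−B = 2·(11/2, 19/2)−(11, 19)]
   so C = (0, 0)

C = (0, 0)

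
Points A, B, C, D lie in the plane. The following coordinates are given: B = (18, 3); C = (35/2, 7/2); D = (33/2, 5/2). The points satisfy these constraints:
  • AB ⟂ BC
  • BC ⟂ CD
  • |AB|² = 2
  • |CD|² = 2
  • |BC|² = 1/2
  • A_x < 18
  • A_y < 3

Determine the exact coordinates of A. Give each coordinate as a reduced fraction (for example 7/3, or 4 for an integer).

1. A_x = 17  [[AB ⟂ BC ⇒ 1/2x-1/2y-15/2=0] ∩ [|A−(18, 3)|²=2]]
2. A_y = 2  [[AB ⟂ BC ⇒ 1/2x-1/2y-15/2=0] ∩ [|A−(18, 3)|²=2]]
   so A = (17, 2)

A = (17, 2)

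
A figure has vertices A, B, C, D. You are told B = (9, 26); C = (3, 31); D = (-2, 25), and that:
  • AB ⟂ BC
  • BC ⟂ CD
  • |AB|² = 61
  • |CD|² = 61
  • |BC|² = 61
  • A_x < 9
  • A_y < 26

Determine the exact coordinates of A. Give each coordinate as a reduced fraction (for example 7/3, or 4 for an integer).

1. A_x = 4  [[AB ⟂ BC ⇒ 6x-5y+76=0] ∩ [|A−(9, 26)|²=61]]
2. A_y = 20  [[AB ⟂ BC ⇒ 6x-5y+76=0] ∩ [|A−(9, 26)|²=61]]
   so A = (4, 20)

A = (4, 20)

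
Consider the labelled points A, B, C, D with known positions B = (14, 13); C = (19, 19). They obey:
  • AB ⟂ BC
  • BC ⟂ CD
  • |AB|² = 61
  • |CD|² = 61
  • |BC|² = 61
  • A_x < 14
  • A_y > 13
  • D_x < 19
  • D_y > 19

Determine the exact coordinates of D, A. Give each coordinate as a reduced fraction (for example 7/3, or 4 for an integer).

1. D_x = 13  [[BC ⟂ CD ⇒ 5x+6y-209=0] ∩ [|D−(19, 19)|²=61]]
2. D_y = 24  [[BC ⟂ CD ⇒ 5x+6y-209=0] ∩ [|D−(19, 19)|²=61]]
   so D = (13, 24)
3. A_x = 8  [[AB ⟂ BC ⇒ -5x-6y+148=0] ∩ [|A−(14, 13)|²=61]]
4. A_y = 18  [[AB ⟂ BC ⇒ -5x-6y+148=0] ∩ [|A−(14, 13)|²=61]]
   so A = (8, 18)

D = (13, 24)
A = (8, 18)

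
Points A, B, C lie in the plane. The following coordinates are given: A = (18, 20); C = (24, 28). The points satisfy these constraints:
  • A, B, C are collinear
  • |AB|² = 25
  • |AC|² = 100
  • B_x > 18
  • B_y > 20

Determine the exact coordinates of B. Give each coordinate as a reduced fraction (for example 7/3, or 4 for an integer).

1. B_x = 21  [[A, B, C are collinear ⇒ 8x-6y-24=0] ∩ [|B−(18, 20)|²=25]]
2. B_y = 24  [[A, B, C are collinear ⇒ 8x-6y-24=0] ∩ [|B−(18, 20)|²=25]]
   so B = (21, 24)

B = (21, 24)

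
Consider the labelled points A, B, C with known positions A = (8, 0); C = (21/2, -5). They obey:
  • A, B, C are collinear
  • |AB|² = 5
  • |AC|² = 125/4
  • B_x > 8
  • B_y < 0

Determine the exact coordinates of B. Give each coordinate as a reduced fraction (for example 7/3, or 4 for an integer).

B = (9, -2)

1. B_x = 9  [[A, B, C are collinear ⇒ -5x-5/2y+40=0] ∩ [|B−(8, 0)|²=5]]
2. B_y = -2  [[A, B, C are collinear ⇒ -5x-5/2y+40=0] ∩ [|B−(8, 0)|²=5]]
   so B = (9, -2)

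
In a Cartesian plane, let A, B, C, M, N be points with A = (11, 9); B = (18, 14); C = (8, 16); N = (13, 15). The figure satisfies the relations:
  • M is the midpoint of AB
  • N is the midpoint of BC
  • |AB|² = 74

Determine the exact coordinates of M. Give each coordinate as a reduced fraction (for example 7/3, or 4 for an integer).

1. M_x = 29/2  [2·M = A+B = (11, 9)+(18, 14)]
2. M_y = 23/2  [2·M = A+B = (11, 9)+(18, 14)]
   so M = (29/2, 23/2)

M = (29/2, 23/2)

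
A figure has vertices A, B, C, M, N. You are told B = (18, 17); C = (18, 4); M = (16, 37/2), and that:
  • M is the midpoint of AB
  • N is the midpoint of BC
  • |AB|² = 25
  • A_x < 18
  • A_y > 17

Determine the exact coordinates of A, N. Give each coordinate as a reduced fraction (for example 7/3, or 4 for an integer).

A = (14, 20)
N = (18, 21/2)

1. A_x = 14  [A = 2·M−B = 2·(16, 37/2)−(18, 17)]
2. A_y = 20  [A = 2·M−B = 2·(16, 37/2)−(18, 17)]
   so A = (14, 20)
3. N_x = 18  [2·N = B+C = (18, 17)+(18, 4)]
4. N_y = 21/2  [2·N = B+C = (18, 17)+(18, 4)]
   so N = (18, 21/2)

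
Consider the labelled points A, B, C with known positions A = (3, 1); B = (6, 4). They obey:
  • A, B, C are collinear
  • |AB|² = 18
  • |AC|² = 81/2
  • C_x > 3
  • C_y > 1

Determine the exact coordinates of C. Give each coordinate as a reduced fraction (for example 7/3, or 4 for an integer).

C = (15/2, 11/2)

1. C_x = 15/2  [[A, B, C are collinear ⇒ -3x+3y+6=0] ∩ [|C−(3, 1)|²=81/2]]
2. C_y = 11/2  [[A, B, C are collinear ⇒ -3x+3y+6=0] ∩ [|C−(3, 1)|²=81/2]]
   so C = (15/2, 11/2)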